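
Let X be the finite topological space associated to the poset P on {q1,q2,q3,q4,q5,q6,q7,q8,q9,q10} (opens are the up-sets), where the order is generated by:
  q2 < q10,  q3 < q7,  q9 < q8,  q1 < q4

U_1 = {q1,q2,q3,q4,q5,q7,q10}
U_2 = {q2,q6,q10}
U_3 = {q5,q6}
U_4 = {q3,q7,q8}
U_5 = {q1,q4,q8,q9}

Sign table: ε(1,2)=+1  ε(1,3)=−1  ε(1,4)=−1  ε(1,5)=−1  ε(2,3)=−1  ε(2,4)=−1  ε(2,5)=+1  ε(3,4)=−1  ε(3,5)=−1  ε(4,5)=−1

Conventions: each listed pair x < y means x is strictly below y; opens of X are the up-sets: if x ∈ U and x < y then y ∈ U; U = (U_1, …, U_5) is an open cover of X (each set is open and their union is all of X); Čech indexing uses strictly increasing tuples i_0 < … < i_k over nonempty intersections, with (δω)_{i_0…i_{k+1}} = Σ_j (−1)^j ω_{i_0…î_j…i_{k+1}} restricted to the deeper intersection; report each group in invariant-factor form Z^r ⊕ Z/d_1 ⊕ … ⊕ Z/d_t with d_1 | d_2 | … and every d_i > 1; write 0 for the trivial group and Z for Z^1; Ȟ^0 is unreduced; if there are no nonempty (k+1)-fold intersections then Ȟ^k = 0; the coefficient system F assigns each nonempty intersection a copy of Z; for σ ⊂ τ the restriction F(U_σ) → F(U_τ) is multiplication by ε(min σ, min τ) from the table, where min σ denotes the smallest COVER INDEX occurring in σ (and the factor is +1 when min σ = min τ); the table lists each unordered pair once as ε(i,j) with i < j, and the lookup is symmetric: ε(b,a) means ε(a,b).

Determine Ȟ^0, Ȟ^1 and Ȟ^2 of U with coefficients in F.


cover nerve:
  U12={q2,q10} U13={q5} U14={q3,q7} U15={q1,q4} U23={q6} U45={q8}
C dims 5,6; δ0: rk 5, SNF 1^4·2
Ȟ^0: (5−5)−0=0 ⇒ 0
Ȟ^1: (6−0)−5=1 plus torsion [2] ⇒ Z ⊕ Z/2
Ȟ^2: (0−0)−0=0 ⇒ 0

Ȟ^0 = 0,  Ȟ^1 = Z ⊕ Z/2,  Ȟ^2 = 0


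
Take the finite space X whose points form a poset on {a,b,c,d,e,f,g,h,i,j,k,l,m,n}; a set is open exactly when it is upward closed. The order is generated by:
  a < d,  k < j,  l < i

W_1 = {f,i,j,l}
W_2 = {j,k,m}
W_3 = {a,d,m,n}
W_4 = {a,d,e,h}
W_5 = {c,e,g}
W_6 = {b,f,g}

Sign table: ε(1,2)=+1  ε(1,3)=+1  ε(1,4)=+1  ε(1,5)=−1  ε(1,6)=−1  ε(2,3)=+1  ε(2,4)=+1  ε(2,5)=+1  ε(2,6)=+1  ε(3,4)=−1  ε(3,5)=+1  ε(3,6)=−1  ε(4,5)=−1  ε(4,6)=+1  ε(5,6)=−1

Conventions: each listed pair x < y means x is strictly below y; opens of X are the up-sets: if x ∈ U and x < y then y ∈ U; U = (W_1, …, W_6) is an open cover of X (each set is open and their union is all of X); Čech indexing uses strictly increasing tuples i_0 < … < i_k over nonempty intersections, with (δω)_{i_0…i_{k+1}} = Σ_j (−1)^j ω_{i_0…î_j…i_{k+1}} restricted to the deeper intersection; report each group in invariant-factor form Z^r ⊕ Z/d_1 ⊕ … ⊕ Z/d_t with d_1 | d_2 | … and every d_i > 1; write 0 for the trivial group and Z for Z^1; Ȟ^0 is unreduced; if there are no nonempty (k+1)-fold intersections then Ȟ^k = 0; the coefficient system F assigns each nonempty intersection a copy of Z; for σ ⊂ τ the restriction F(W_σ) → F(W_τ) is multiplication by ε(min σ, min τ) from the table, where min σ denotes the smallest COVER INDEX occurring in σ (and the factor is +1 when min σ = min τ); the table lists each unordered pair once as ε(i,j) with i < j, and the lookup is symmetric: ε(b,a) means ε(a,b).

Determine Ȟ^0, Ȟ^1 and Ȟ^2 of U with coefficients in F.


cover nerve:
  W12={j} W16={f} W23={m} W34={a,d} W45={e} W56={g}
C dims 6,6; δ0: rk 5, SNF 1^5
Ȟ^0: (6−5)−0=1 ⇒ Z
Ȟ^1: (6−0)−5=1 ⇒ Z
Ȟ^2: (0−0)−0=0 ⇒ 0

Ȟ^0 ≅ Z, Ȟ^1 ≅ Z, Ȟ^2 ≅ 0


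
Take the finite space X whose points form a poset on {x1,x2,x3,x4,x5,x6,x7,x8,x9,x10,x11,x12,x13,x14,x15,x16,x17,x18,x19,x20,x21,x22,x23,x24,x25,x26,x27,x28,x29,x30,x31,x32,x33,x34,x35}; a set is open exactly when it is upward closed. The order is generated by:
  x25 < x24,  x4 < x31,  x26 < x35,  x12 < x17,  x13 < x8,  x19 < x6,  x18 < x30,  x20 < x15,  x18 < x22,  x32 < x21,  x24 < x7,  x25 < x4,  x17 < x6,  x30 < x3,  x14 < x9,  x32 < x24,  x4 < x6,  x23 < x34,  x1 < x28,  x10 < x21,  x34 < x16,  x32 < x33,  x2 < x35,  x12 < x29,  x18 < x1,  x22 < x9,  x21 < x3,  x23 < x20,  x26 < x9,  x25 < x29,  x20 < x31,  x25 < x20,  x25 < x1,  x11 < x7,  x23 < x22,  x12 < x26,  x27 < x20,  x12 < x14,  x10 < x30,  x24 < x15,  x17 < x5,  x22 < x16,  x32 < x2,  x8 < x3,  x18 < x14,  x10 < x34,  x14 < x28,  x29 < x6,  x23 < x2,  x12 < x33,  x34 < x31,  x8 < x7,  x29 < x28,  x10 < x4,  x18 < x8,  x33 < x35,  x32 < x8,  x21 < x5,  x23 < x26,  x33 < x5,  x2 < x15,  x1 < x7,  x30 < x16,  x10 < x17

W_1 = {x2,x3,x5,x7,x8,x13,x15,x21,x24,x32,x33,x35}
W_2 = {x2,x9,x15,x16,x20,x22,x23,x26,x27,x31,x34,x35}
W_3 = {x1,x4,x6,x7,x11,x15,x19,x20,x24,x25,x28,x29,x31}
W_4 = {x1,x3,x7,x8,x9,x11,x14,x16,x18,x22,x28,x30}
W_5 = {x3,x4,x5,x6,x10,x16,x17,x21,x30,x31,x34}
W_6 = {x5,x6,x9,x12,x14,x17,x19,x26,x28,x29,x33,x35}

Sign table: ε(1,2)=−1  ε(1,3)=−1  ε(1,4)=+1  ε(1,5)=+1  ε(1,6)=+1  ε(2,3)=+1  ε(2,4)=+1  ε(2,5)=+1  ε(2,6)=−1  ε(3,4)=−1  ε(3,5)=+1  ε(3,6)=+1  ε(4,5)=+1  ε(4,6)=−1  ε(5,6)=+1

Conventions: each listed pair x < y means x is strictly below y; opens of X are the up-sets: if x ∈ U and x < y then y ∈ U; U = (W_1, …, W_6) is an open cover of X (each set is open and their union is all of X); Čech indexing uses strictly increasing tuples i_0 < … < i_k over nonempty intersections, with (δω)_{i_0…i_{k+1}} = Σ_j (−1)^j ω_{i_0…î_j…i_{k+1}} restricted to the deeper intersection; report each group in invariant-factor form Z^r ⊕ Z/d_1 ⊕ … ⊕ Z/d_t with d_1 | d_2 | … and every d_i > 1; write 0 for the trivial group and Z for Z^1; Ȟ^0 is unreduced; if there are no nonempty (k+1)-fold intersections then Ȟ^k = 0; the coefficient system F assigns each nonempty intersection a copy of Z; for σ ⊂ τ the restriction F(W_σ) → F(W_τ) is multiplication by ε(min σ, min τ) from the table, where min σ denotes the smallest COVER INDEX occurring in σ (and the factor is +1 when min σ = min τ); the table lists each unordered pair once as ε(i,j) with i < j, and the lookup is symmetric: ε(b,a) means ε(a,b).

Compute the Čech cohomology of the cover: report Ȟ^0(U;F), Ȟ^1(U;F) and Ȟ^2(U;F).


Ȟ^0 = 0,  Ȟ^1 = Z/2,  Ȟ^2 = Z

nonempty overlaps:
  W12={x2,x15,x35} W13={x7,x15,x24} W14={x3,x7,x8} W15={x3,x5,x21} W16={x5,x33,x35} W23={x15,x20,x31} W24={x9,x16,x22} W25={x16,x31,x34} W26={x9,x26,x35} W34={x1,x7,x11,x28} W35={x4,x6,x31} W36={x6,x19,x28,x29} W45={x3,x16,x30} W46={x9,x14,x28} W56={x5,x6,x17}
  W123={x15} W126={x35} W134={x7} W145={x3} W156={x5} W235={x31} W245={x16} W246={x9} W346={x28} W356={x6}
C dims 6,15,10; δ0: rk 6, SNF 1^5·2; δ1: rk 9, SNF 1^9
degree 0: 6−6−0 = 0 → Ȟ^0 ≅ 0
degree 1: 15−9−6 = 0 plus torsion [2] → Ȟ^1 ≅ Z/2
degree 2: 10−0−9 = 1 → Ȟ^2 ≅ Z


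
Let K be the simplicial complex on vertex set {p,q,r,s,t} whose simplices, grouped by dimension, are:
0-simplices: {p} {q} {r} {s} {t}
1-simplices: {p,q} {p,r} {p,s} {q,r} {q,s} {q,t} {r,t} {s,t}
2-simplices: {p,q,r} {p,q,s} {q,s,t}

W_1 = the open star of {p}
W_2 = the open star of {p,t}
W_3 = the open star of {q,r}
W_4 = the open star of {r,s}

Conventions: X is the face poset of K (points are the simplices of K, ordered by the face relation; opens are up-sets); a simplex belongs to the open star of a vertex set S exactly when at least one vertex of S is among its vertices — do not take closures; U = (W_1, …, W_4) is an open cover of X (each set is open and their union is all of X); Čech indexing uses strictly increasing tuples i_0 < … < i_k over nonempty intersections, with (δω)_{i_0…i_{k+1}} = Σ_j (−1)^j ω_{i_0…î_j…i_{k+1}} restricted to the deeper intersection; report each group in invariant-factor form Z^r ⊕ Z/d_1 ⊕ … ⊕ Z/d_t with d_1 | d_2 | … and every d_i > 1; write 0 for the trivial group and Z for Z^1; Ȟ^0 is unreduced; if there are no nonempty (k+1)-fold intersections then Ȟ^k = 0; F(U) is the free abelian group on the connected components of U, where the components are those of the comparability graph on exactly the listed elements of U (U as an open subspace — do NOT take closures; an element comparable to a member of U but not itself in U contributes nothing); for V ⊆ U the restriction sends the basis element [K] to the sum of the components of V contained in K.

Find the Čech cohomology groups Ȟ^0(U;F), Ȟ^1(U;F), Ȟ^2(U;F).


intersection data:
  W1={{p},{p,q},{p,r},{p,s},{p,q,r},{p,q,s}} W2={{p},{t},{p,q},{p,r},{p,s},{q,t},{r,t},{s,t},{p,q,r},{p,q,s},{q,s,t}} W3={{q},{r},{p,q},{p,r},{q,r},{q,s},{q,t},{r,t},{p,q,r},{p,q,s},{q,s,t}} W4={{r},{s},{p,r},{p,s},{q,r},{q,s},{r,t},{s,t},{p,q,r},{p,q,s},{q,s,t}}
  W12={{p},{p,q},{p,r},{p,s},{p,q,r},{p,q,s}} W13={{p,q},{p,r},{p,q,r},{p,q,s}} W14={{p,r},{p,s},{p,q,r},{p,q,s}} W23={{p,q},{p,r},{q,t},{r,t},{p,q,r},{p,q,s},{q,s,t}} W24={{p,r},{p,s},{r,t},{s,t},{p,q,r},{p,q,s},{q,s,t}} W34={{r},{p,r},{q,r},{q,s},{r,t},{p,q,r},{p,q,s},{q,s,t}}
  W123={{p,q},{p,r},{p,q,r},{p,q,s}} W124={{p,r},{p,s},{p,q,r},{p,q,s}} W134={{p,r},{p,q,r},{p,q,s}} W234={{p,r},{r,t},{p,q,r},{p,q,s},{q,s,t}}
  W1234={{p,r},{p,q,r},{p,q,s}}
components per intersection:
  W1: {{p},{p,q},{p,r},{p,s},{p,q,r},{p,q,s}}
  W2: {{p},{p,q},{p,r},{p,s},{p,q,r},{p,q,s}} {{t},{q,t},{r,t},{s,t},{q,s,t}}
  W3: {{q},{r},{p,q},{p,r},{q,r},{q,s},{q,t},{r,t},{p,q,r},{p,q,s},{q,s,t}}
  W4: {{r},{p,r},{q,r},{r,t},{p,q,r}} {{s},{p,s},{q,s},{s,t},{p,q,s},{q,s,t}}
  W12: {{p},{p,q},{p,r},{p,s},{p,q,r},{p,q,s}}
  W13: {{p,q},{p,r},{p,q,r},{p,q,s}}
  W14: {{p,r},{p,q,r}} {{p,s},{p,q,s}}
  W23: {{p,q},{p,r},{p,q,r},{p,q,s}} {{q,t},{q,s,t}} {{r,t}}
  W24: {{p,r},{p,q,r}} {{p,s},{p,q,s}} {{r,t}} {{s,t},{q,s,t}}
  W34: {{r},{p,r},{q,r},{r,t},{p,q,r}} {{q,s},{p,q,s},{q,s,t}}
  W123: {{p,q},{p,r},{p,q,r},{p,q,s}}
  W124: {{p,r},{p,q,r}} {{p,s},{p,q,s}}
  W134: {{p,r},{p,q,r}} {{p,q,s}}
  W234: {{p,r},{p,q,r}} {{r,t}} {{p,q,s}} {{q,s,t}}
  W1234: {{p,r},{p,q,r}} {{p,q,s}}
C dims 6,13,9,2; δ0: rk 5, SNF 1^5; δ1: rk 7, SNF 1^7; δ2: rk 2, SNF 1^2
Ȟ^0 = (6 − 5) − 0 = 1, so Ȟ^0 ≅ Z
Ȟ^1 = (13 − 7) − 5 = 1, so Ȟ^1 ≅ Z
Ȟ^2 = (9 − 2) − 7 = 0, so Ȟ^2 ≅ 0

Ȟ^0(U;F) ≅ Z, Ȟ^1(U;F) ≅ Z, Ȟ^2(U;F) ≅ 0


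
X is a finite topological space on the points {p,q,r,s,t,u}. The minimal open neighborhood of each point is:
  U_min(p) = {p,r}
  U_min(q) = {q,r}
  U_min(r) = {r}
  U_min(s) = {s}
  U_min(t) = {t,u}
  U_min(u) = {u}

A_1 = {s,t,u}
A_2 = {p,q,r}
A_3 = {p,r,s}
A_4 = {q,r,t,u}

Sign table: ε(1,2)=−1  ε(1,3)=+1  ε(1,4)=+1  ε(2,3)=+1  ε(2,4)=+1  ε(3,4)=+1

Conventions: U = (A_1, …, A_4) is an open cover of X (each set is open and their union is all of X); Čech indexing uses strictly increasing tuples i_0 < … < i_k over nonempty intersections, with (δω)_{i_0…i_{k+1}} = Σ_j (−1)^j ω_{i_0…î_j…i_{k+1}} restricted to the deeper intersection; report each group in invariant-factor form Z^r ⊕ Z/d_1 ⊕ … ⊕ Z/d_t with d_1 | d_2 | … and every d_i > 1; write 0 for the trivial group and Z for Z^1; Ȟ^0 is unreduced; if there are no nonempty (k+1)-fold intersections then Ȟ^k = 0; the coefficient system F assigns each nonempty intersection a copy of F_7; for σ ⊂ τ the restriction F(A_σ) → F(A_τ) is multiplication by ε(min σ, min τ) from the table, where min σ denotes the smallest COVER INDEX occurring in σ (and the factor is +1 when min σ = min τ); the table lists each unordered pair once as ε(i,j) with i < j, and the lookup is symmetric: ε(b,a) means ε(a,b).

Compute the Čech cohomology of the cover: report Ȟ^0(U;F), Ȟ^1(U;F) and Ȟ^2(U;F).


cover nerve:
  A13={s} A14={t,u} A23={p,r} A24={q,r} A34={r}
  A234={r}
C dims 4,5,1; δ0: rk_F7 3; δ1: rk_F7 1
Ȟ^0: (4−3)−0=1 ⇒ Z/7
Ȟ^1: (5−1)−3=1 ⇒ Z/7
Ȟ^2: (1−0)−1=0 ⇒ 0

Ȟ^0 ≅ Z/7, Ȟ^1 ≅ Z/7 and Ȟ^2 ≅ 0


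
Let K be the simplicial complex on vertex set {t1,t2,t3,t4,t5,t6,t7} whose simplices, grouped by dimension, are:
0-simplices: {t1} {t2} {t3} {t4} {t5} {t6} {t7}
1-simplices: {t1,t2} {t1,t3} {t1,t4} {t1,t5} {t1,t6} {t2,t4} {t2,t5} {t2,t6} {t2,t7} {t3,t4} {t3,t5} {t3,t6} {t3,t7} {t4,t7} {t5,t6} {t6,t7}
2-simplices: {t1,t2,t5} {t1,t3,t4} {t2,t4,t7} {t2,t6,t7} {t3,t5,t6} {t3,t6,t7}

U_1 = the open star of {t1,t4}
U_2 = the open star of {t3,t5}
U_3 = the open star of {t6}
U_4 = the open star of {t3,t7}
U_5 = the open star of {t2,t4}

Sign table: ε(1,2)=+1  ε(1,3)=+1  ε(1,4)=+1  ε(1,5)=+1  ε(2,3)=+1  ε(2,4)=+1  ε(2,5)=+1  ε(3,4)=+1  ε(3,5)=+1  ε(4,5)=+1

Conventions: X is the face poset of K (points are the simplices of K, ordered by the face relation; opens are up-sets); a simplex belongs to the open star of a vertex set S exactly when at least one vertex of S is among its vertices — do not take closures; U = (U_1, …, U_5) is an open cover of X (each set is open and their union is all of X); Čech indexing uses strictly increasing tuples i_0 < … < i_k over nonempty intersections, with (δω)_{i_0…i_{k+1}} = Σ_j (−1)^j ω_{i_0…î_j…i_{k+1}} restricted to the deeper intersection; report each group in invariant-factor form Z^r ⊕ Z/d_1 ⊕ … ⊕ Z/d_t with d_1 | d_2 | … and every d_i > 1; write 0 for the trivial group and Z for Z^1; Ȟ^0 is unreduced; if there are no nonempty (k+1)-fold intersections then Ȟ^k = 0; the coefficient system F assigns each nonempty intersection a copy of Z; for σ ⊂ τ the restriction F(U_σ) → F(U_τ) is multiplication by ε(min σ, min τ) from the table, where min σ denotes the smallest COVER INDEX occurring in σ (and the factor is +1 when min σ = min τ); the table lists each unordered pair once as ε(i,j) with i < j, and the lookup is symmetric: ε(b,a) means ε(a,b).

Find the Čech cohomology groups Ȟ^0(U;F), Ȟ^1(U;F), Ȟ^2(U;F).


Ȟ^0 = Z,  Ȟ^1 = Z,  Ȟ^2 = 0

nonempty intersections:
  U1={{t1},{t4},{t1,t2},{t1,t3},{t1,t4},{t1,t5},{t1,t6},{t2,t4},{t3,t4},{t4,t7},{t1,t2,t5},{t1,t3,t4},{t2,t4,t7}} U2={{t3},{t5},{t1,t3},{t1,t5},{t2,t5},{t3,t4},{t3,t5},{t3,t6},{t3,t7},{t5,t6},{t1,t2,t5},{t1,t3,t4},{t3,t5,t6},{t3,t6,t7}} U3={{t6},{t1,t6},{t2,t6},{t3,t6},{t5,t6},{t6,t7},{t2,t6,t7},{t3,t5,t6},{t3,t6,t7}} U4={{t3},{t7},{t1,t3},{t2,t7},{t3,t4},{t3,t5},{t3,t6},{t3,t7},{t4,t7},{t6,t7},{t1,t3,t4},{t2,t4,t7},{t2,t6,t7},{t3,t5,t6},{t3,t6,t7}} U5={{t2},{t4},{t1,t2},{t1,t4},{t2,t4},{t2,t5},{t2,t6},{t2,t7},{t3,t4},{t4,t7},{t1,t2,t5},{t1,t3,t4},{t2,t4,t7},{t2,t6,t7}}
  U12={{t1,t3},{t1,t5},{t3,t4},{t1,t2,t5},{t1,t3,t4}} U13={{t1,t6}} U14={{t1,t3},{t3,t4},{t4,t7},{t1,t3,t4},{t2,t4,t7}} U15={{t4},{t1,t2},{t1,t4},{t2,t4},{t3,t4},{t4,t7},{t1,t2,t5},{t1,t3,t4},{t2,t4,t7}} U23={{t3,t6},{t5,t6},{t3,t5,t6},{t3,t6,t7}} U24={{t3},{t1,t3},{t3,t4},{t3,t5},{t3,t6},{t3,t7},{t1,t3,t4},{t3,t5,t6},{t3,t6,t7}} U25={{t2,t5},{t3,t4},{t1,t2,t5},{t1,t3,t4}} U34={{t3,t6},{t6,t7},{t2,t6,t7},{t3,t5,t6},{t3,t6,t7}} U35={{t2,t6},{t2,t6,t7}} U45={{t2,t7},{t3,t4},{t4,t7},{t1,t3,t4},{t2,t4,t7},{t2,t6,t7}}
  U124={{t1,t3},{t3,t4},{t1,t3,t4}} U125={{t3,t4},{t1,t2,t5},{t1,t3,t4}} U145={{t3,t4},{t4,t7},{t1,t3,t4},{t2,t4,t7}} U234={{t3,t6},{t3,t5,t6},{t3,t6,t7}} U245={{t3,t4},{t1,t3,t4}} U345={{t2,t6,t7}}
  U1245={{t3,t4},{t1,t3,t4}}
C dims 5,10,6,1; δ0: rk 4, SNF 1^4; δ1: rk 5, SNF 1^5; δ2: rk 1, SNF 1^1
Ȟ^0: (5−4)−0=1 ⇒ Z
Ȟ^1: (10−5)−4=1 ⇒ Z
Ȟ^2: (6−1)−5=0 ⇒ 0


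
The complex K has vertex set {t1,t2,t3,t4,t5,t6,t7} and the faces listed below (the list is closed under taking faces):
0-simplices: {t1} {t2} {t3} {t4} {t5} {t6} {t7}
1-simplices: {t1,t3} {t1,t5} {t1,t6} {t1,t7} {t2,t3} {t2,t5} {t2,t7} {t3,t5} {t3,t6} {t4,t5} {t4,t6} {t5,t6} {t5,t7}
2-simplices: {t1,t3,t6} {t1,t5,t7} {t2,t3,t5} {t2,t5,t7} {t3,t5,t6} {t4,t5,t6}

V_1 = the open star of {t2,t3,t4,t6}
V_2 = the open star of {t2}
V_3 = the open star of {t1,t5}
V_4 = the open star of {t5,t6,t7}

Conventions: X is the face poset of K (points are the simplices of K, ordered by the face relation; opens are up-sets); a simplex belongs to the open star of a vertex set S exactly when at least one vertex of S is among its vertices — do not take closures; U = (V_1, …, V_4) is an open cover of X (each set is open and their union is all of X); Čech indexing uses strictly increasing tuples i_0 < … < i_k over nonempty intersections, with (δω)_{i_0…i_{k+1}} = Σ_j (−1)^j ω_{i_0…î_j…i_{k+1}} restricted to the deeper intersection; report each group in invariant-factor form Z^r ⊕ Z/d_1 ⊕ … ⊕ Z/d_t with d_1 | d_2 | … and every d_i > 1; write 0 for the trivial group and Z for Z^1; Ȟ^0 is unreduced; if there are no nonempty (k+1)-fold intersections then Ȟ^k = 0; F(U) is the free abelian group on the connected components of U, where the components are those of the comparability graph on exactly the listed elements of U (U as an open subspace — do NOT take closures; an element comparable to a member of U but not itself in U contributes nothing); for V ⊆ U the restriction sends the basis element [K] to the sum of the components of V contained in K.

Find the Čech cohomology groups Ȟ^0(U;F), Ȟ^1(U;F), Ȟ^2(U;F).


nonempty overlaps:
  V1={{t2},{t3},{t4},{t6},{t1,t3},{t1,t6},{t2,t3},{t2,t5},{t2,t7},{t3,t5},{t3,t6},{t4,t5},{t4,t6},{t5,t6},{t1,t3,t6},{t2,t3,t5},{t2,t5,t7},{t3,t5,t6},{t4,t5,t6}} V2={{t2},{t2,t3},{t2,t5},{t2,t7},{t2,t3,t5},{t2,t5,t7}} V3={{t1},{t5},{t1,t3},{t1,t5},{t1,t6},{t1,t7},{t2,t5},{t3,t5},{t4,t5},{t5,t6},{t5,t7},{t1,t3,t6},{t1,t5,t7},{t2,t3,t5},{t2,t5,t7},{t3,t5,t6},{t4,t5,t6}} V4={{t5},{t6},{t7},{t1,t5},{t1,t6},{t1,t7},{t2,t5},{t2,t7},{t3,t5},{t3,t6},{t4,t5},{t4,t6},{t5,t6},{t5,t7},{t1,t3,t6},{t1,t5,t7},{t2,t3,t5},{t2,t5,t7},{t3,t5,t6},{t4,t5,t6}}
  V12={{t2},{t2,t3},{t2,t5},{t2,t7},{t2,t3,t5},{t2,t5,t7}} V13={{t1,t3},{t1,t6},{t2,t5},{t3,t5},{t4,t5},{t5,t6},{t1,t3,t6},{t2,t3,t5},{t2,t5,t7},{t3,t5,t6},{t4,t5,t6}} V14={{t6},{t1,t6},{t2,t5},{t2,t7},{t3,t5},{t3,t6},{t4,t5},{t4,t6},{t5,t6},{t1,t3,t6},{t2,t3,t5},{t2,t5,t7},{t3,t5,t6},{t4,t5,t6}} V23={{t2,t5},{t2,t3,t5},{t2,t5,t7}} V24={{t2,t5},{t2,t7},{t2,t3,t5},{t2,t5,t7}} V34={{t5},{t1,t5},{t1,t6},{t1,t7},{t2,t5},{t3,t5},{t4,t5},{t5,t6},{t5,t7},{t1,t3,t6},{t1,t5,t7},{t2,t3,t5},{t2,t5,t7},{t3,t5,t6},{t4,t5,t6}}
  V123={{t2,t5},{t2,t3,t5},{t2,t5,t7}} V124={{t2,t5},{t2,t7},{t2,t3,t5},{t2,t5,t7}} V134={{t1,t6},{t2,t5},{t3,t5},{t4,t5},{t5,t6},{t1,t3,t6},{t2,t3,t5},{t2,t5,t7},{t3,t5,t6},{t4,t5,t6}} V234={{t2,t5},{t2,t3,t5},{t2,t5,t7}}
  V1234={{t2,t5},{t2,t3,t5},{t2,t5,t7}}
components per intersection:
  V1: {{t2},{t3},{t4},{t6},{t1,t3},{t1,t6},{t2,t3},{t2,t5},{t2,t7},{t3,t5},{t3,t6},{t4,t5},{t4,t6},{t5,t6},{t1,t3,t6},{t2,t3,t5},{t2,t5,t7},{t3,t5,t6},{t4,t5,t6}}
  V2: {{t2},{t2,t3},{t2,t5},{t2,t7},{t2,t3,t5},{t2,t5,t7}}
  V3: {{t1},{t5},{t1,t3},{t1,t5},{t1,t6},{t1,t7},{t2,t5},{t3,t5},{t4,t5},{t5,t6},{t5,t7},{t1,t3,t6},{t1,t5,t7},{t2,t3,t5},{t2,t5,t7},{t3,t5,t6},{t4,t5,t6}}
  V4: {{t5},{t6},{t7},{t1,t5},{t1,t6},{t1,t7},{t2,t5},{t2,t7},{t3,t5},{t3,t6},{t4,t5},{t4,t6},{t5,t6},{t5,t7},{t1,t3,t6},{t1,t5,t7},{t2,t3,t5},{t2,t5,t7},{t3,t5,t6},{t4,t5,t6}}
  V12: {{t2},{t2,t3},{t2,t5},{t2,t7},{t2,t3,t5},{t2,t5,t7}}
  V13: {{t1,t3},{t1,t6},{t1,t3,t6}} {{t2,t5},{t3,t5},{t4,t5},{t5,t6},{t2,t3,t5},{t2,t5,t7},{t3,t5,t6},{t4,t5,t6}}
  V14: {{t6},{t1,t6},{t2,t5},{t2,t7},{t3,t5},{t3,t6},{t4,t5},{t4,t6},{t5,t6},{t1,t3,t6},{t2,t3,t5},{t2,t5,t7},{t3,t5,t6},{t4,t5,t6}}
  V23: {{t2,t5},{t2,t3,t5},{t2,t5,t7}}
  V24: {{t2,t5},{t2,t7},{t2,t3,t5},{t2,t5,t7}}
  V34: {{t5},{t1,t5},{t1,t7},{t2,t5},{t3,t5},{t4,t5},{t5,t6},{t5,t7},{t1,t5,t7},{t2,t3,t5},{t2,t5,t7},{t3,t5,t6},{t4,t5,t6}} {{t1,t6},{t1,t3,t6}}
  V123: {{t2,t5},{t2,t3,t5},{t2,t5,t7}}
  V124: {{t2,t5},{t2,t7},{t2,t3,t5},{t2,t5,t7}}
  V134: {{t1,t6},{t1,t3,t6}} {{t2,t5},{t3,t5},{t4,t5},{t5,t6},{t2,t3,t5},{t2,t5,t7},{t3,t5,t6},{t4,t5,t6}}
  V234: {{t2,t5},{t2,t3,t5},{t2,t5,t7}}
  V1234: {{t2,t5},{t2,t3,t5},{t2,t5,t7}}
C dims 4,8,5,1; δ0: rk 3, SNF 1^3; δ1: rk 4, SNF 1^4; δ2: rk 1, SNF 1^1
degree 0: 4−3−0 = 1 → Ȟ^0 ≅ Z
degree 1: 8−4−3 = 1 → Ȟ^1 ≅ Z
degree 2: 5−1−4 = 0 → Ȟ^2 ≅ 0

Ȟ^0 = Z,  Ȟ^1 = Z,  Ȟ^2 = 0


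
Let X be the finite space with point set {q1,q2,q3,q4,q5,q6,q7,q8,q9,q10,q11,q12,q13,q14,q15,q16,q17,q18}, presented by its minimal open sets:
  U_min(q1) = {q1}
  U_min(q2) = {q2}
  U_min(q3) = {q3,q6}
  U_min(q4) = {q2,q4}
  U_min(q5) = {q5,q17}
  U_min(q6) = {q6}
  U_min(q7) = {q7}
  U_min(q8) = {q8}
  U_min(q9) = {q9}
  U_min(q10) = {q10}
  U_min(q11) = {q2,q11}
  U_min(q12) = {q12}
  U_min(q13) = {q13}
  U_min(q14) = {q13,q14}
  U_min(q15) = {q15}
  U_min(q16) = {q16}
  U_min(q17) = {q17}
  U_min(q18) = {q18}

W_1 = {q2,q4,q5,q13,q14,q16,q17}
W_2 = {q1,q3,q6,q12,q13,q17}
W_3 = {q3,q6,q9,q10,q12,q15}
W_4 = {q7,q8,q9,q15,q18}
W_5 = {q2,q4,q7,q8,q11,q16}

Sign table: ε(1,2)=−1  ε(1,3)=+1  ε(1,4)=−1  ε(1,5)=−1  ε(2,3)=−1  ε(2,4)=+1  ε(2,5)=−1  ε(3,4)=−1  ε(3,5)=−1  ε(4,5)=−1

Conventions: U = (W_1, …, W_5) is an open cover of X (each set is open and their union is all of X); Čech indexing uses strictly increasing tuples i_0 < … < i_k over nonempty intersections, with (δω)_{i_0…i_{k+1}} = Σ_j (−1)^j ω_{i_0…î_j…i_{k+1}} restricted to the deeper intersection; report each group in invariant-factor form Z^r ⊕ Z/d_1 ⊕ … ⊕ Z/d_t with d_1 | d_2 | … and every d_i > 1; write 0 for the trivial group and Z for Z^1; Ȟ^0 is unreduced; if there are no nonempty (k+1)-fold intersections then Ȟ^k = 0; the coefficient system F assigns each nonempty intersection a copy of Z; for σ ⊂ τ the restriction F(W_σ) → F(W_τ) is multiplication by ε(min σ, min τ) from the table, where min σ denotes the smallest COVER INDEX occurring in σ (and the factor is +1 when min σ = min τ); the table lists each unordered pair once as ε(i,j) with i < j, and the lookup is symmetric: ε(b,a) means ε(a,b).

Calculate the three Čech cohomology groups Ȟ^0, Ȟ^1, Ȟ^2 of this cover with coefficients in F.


Ȟ^0 ≅ 0; Ȟ^1 ≅ Z/2; Ȟ^2 ≅ 0

intersection data:
  W12={q13,q17} W15={q2,q4,q16} W23={q3,q6,q12} W34={q9,q15} W45={q7,q8}
C dims 5,5; δ0: rk 5, SNF 1^4·2
Ȟ^0 = (5 − 5) − 0 = 0, so Ȟ^0 ≅ 0
Ȟ^1 = (5 − 0) − 5 = 0 plus torsion [2], so Ȟ^1 ≅ Z/2
Ȟ^2 = (0 − 0) − 0 = 0, so Ȟ^2 ≅ 0


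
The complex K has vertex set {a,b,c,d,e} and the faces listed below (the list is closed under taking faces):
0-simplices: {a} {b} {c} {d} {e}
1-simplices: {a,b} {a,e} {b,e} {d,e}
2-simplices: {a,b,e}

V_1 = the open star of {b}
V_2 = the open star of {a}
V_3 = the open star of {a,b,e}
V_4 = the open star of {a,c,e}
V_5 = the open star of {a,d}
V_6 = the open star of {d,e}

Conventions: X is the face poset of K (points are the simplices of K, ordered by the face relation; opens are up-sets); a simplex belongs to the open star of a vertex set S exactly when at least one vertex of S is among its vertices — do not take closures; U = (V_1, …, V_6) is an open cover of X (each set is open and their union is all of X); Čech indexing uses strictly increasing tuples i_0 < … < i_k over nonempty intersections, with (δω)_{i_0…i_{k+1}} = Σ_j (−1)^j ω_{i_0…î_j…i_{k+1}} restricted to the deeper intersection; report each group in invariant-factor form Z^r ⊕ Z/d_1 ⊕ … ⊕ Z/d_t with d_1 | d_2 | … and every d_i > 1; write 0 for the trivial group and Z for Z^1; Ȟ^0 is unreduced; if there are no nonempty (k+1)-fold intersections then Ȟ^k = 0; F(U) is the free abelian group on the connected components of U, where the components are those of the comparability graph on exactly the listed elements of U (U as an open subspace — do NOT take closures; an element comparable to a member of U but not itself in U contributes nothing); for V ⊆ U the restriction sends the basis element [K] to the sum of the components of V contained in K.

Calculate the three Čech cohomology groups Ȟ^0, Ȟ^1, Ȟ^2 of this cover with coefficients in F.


nerve of the cover:
  V1={{b},{a,b},{b,e},{a,b,e}} V2={{a},{a,b},{a,e},{a,b,e}} V3={{a},{b},{e},{a,b},{a,e},{b,e},{d,e},{a,b,e}} V4={{a},{c},{e},{a,b},{a,e},{b,e},{d,e},{a,b,e}} V5={{a},{d},{a,b},{a,e},{d,e},{a,b,e}} V6={{d},{e},{a,e},{b,e},{d,e},{a,b,e}}
  V12={{a,b},{a,b,e}} V13={{b},{a,b},{b,e},{a,b,e}} V14={{a,b},{b,e},{a,b,e}} V15={{a,b},{a,b,e}} V16={{b,e},{a,b,e}} V23={{a},{a,b},{a,e},{a,b,e}} V24={{a},{a,b},{a,e},{a,b,e}} V25={{a},{a,b},{a,e},{a,b,e}} V26={{a,e},{a,b,e}} V34={{a},{e},{a,b},{a,e},{b,e},{d,e},{a,b,e}} V35={{a},{a,b},{a,e},{d,e},{a,b,e}} V36={{e},{a,e},{b,e},{d,e},{a,b,e}} V45={{a},{a,b},{a,e},{d,e},{a,b,e}} V46={{e},{a,e},{b,e},{d,e},{a,b,e}} V56={{d},{a,e},{d,e},{a,b,e}}
  V123={{a,b},{a,b,e}} V124={{a,b},{a,b,e}} V125={{a,b},{a,b,e}} V126={{a,b,e}} V134={{a,b},{b,e},{a,b,e}} V135={{a,b},{a,b,e}} V136={{b,e},{a,b,e}} V145={{a,b},{a,b,e}} V146={{b,e},{a,b,e}} V156={{a,b,e}} V234={{a},{a,b},{a,e},{a,b,e}} V235={{a},{a,b},{a,e},{a,b,e}} V236={{a,e},{a,b,e}} V245={{a},{a,b},{a,e},{a,b,e}} V246={{a,e},{a,b,e}} V256={{a,e},{a,b,e}} V345={{a},{a,b},{a,e},{d,e},{a,b,e}} V346={{e},{a,e},{b,e},{d,e},{a,b,e}} V356={{a,e},{d,e},{a,b,e}} V456={{a,e},{d,e},{a,b,e}}
  V1234={{a,b},{a,b,e}} V1235={{a,b},{a,b,e}} V1236={{a,b,e}} V1245={{a,b},{a,b,e}} V1246={{a,b,e}} V1256={{a,b,e}} V1345={{a,b},{a,b,e}} V1346={{b,e},{a,b,e}} V1356={{a,b,e}} V1456={{a,b,e}} V2345={{a},{a,b},{a,e},{a,b,e}} V2346={{a,e},{a,b,e}} V2356={{a,e},{a,b,e}} V2456={{a,e},{a,b,e}} V3456={{a,e},{d,e},{a,b,e}}
  V12345={{a,b},{a,b,e}} V12346={{a,b,e}} V12356={{a,b,e}} V12456={{a,b,e}} V13456={{a,b,e}} V23456={{a,e},{a,b,e}}
  V123456={{a,b,e}}
components per intersection:
  V1: {{b},{a,b},{b,e},{a,b,e}}
  V2: {{a},{a,b},{a,e},{a,b,e}}
  V3: {{a},{b},{e},{a,b},{a,e},{b,e},{d,e},{a,b,e}}
  V4: {{a},{e},{a,b},{a,e},{b,e},{d,e},{a,b,e}} {{c}}
  V5: {{a},{a,b},{a,e},{a,b,e}} {{d},{d,e}}
  V6: {{d},{e},{a,e},{b,e},{d,e},{a,b,e}}
  V12: {{a,b},{a,b,e}}
  V13: {{b},{a,b},{b,e},{a,b,e}}
  V14: {{a,b},{b,e},{a,b,e}}
  V15: {{a,b},{a,b,e}}
  V16: {{b,e},{a,b,e}}
  V23: {{a},{a,b},{a,e},{a,b,e}}
  V24: {{a},{a,b},{a,e},{a,b,e}}
  V25: {{a},{a,b},{a,e},{a,b,e}}
  V26: {{a,e},{a,b,e}}
  V34: {{a},{e},{a,b},{a,e},{b,e},{d,e},{a,b,e}}
  V35: {{a},{a,b},{a,e},{a,b,e}} {{d,e}}
  V36: {{e},{a,e},{b,e},{d,e},{a,b,e}}
  V45: {{a},{a,b},{a,e},{a,b,e}} {{d,e}}
  V46: {{e},{a,e},{b,e},{d,e},{a,b,e}}
  V56: {{d},{d,e}} {{a,e},{a,b,e}}
  V123: {{a,b},{a,b,e}}
  V124: {{a,b},{a,b,e}}
  V125: {{a,b},{a,b,e}}
  V126: {{a,b,e}}
  V134: {{a,b},{b,e},{a,b,e}}
  V135: {{a,b},{a,b,e}}
  V136: {{b,e},{a,b,e}}
  V145: {{a,b},{a,b,e}}
  V146: {{b,e},{a,b,e}}
  V156: {{a,b,e}}
  V234: {{a},{a,b},{a,e},{a,b,e}}
  V235: {{a},{a,b},{a,e},{a,b,e}}
  V236: {{a,e},{a,b,e}}
  V245: {{a},{a,b},{a,e},{a,b,e}}
  V246: {{a,e},{a,b,e}}
  V256: {{a,e},{a,b,e}}
  V345: {{a},{a,b},{a,e},{a,b,e}} {{d,e}}
  V346: {{e},{a,e},{b,e},{d,e},{a,b,e}}
  V356: {{a,e},{a,b,e}} {{d,e}}
  V456: {{a,e},{a,b,e}} {{d,e}}
  V1234: {{a,b},{a,b,e}}
  V1235: {{a,b},{a,b,e}}
  V1236: {{a,b,e}}
  V1245: {{a,b},{a,b,e}}
  V1246: {{a,b,e}}
  V1256: {{a,b,e}}
  V1345: {{a,b},{a,b,e}}
  V1346: {{b,e},{a,b,e}}
  V1356: {{a,b,e}}
  V1456: {{a,b,e}}
  V2345: {{a},{a,b},{a,e},{a,b,e}}
  V2346: {{a,e},{a,b,e}}
  V2356: {{a,e},{a,b,e}}
  V2456: {{a,e},{a,b,e}}
  V3456: {{a,e},{a,b,e}} {{d,e}}
  V12345: {{a,b},{a,b,e}}
  V12346: {{a,b,e}}
  V12356: {{a,b,e}}
  V12456: {{a,b,e}}
  V13456: {{a,b,e}}
  V23456: {{a,e},{a,b,e}}
  V123456: {{a,b,e}}
C dims 8,18,23,16; δ0: rk 6, SNF 1^6; δ1: rk 12, SNF 1^12; δ2: rk 11, SNF 1^11
Ȟ^0 = (8 − 6) − 0 = 2, so Ȟ^0 ≅ Z^2
Ȟ^1 = (18 − 12) − 6 = 0, so Ȟ^1 ≅ 0
Ȟ^2 = (23 − 11) − 12 = 0, so Ȟ^2 ≅ 0

Ȟ^0 ≅ Z^2; Ȟ^1 ≅ 0; Ȟ^2 ≅ 0


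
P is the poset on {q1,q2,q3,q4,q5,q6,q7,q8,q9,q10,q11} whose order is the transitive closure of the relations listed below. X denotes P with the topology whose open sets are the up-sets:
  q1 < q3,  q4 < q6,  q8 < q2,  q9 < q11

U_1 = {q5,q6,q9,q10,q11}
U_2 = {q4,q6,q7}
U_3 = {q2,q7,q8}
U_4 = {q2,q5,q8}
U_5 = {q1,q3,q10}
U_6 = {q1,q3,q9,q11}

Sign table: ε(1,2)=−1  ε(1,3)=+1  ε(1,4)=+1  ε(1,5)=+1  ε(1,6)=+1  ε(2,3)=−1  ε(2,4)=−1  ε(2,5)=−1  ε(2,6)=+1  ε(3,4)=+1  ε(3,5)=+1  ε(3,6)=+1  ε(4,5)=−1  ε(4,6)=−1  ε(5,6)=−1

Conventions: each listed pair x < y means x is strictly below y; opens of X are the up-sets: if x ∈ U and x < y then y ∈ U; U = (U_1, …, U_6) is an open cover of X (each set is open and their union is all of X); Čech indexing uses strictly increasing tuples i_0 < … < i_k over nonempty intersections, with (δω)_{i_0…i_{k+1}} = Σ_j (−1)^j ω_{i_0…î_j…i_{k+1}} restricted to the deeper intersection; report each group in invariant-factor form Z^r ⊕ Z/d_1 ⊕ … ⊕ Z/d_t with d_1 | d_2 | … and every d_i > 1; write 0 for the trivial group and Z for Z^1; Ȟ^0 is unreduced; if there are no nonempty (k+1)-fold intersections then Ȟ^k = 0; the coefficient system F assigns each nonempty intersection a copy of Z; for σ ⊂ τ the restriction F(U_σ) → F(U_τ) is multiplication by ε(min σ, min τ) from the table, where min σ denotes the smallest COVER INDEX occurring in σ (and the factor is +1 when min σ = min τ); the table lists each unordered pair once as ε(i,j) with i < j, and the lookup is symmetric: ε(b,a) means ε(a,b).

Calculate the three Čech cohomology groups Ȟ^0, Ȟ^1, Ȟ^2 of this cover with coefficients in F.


nonempty overlaps:
  U12={q6} U14={q5} U15={q10} U16={q9,q11} U23={q7} U34={q2,q8} U56={q1,q3}
C dims 6,7; δ0: rk 6, SNF 1^5·2
degree 0: 6−6−0 = 0 → Ȟ^0 ≅ 0
degree 1: 7−0−6 = 1 plus torsion [2] → Ȟ^1 ≅ Z ⊕ Z/2
degree 2: 0−0−0 = 0 → Ȟ^2 ≅ 0

Ȟ^0 = 0,  Ȟ^1 = Z ⊕ Z/2,  Ȟ^2 = 0


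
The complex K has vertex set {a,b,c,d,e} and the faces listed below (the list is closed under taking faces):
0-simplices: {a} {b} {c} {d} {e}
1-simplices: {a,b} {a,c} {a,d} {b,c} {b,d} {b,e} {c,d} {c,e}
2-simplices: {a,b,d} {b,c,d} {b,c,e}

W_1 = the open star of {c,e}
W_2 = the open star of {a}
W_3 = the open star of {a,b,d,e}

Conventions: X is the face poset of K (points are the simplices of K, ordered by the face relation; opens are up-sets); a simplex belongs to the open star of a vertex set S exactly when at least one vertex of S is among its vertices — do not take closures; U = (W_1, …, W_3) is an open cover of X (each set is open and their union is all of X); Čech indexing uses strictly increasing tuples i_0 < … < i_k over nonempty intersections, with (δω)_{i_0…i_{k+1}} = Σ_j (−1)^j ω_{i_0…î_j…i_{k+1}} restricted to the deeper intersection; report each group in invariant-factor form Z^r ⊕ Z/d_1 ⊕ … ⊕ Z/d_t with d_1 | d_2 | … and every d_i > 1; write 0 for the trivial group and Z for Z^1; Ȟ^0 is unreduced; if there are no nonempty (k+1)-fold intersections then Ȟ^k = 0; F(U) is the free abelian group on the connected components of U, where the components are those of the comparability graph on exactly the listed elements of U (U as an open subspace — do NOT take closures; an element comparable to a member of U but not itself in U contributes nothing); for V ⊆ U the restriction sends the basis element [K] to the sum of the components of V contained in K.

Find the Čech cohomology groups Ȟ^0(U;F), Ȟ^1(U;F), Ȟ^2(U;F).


Ȟ^0 ≅ Z; Ȟ^1 ≅ Z; Ȟ^2 ≅ 0

nonempty intersections:
  W1={{c},{e},{a,c},{b,c},{b,e},{c,d},{c,e},{b,c,d},{b,c,e}} W2={{a},{a,b},{a,c},{a,d},{a,b,d}} W3={{a},{b},{d},{e},{a,b},{a,c},{a,d},{b,c},{b,d},{b,e},{c,d},{c,e},{a,b,d},{b,c,d},{b,c,e}}
  W12={{a,c}} W13={{e},{a,c},{b,c},{b,e},{c,d},{c,e},{b,c,d},{b,c,e}} W23={{a},{a,b},{a,c},{a,d},{a,b,d}}
  W123={{a,c}}
components per intersection:
  W1: {{c},{e},{a,c},{b,c},{b,e},{c,d},{c,e},{b,c,d},{b,c,e}}
  W2: {{a},{a,b},{a,c},{a,d},{a,b,d}}
  W3: {{a},{b},{d},{e},{a,b},{a,c},{a,d},{b,c},{b,d},{b,e},{c,d},{c,e},{a,b,d},{b,c,d},{b,c,e}}
  W12: {{a,c}}
  W13: {{e},{b,c},{b,e},{c,d},{c,e},{b,c,d},{b,c,e}} {{a,c}}
  W23: {{a},{a,b},{a,c},{a,d},{a,b,d}}
  W123: {{a,c}}
C dims 3,4,1; δ0: rk 2, SNF 1^2; δ1: rk 1, SNF 1^1
Ȟ^0: (3−2)−0=1 ⇒ Z
Ȟ^1: (4−1)−2=1 ⇒ Z
Ȟ^2: (1−0)−1=0 ⇒ 0


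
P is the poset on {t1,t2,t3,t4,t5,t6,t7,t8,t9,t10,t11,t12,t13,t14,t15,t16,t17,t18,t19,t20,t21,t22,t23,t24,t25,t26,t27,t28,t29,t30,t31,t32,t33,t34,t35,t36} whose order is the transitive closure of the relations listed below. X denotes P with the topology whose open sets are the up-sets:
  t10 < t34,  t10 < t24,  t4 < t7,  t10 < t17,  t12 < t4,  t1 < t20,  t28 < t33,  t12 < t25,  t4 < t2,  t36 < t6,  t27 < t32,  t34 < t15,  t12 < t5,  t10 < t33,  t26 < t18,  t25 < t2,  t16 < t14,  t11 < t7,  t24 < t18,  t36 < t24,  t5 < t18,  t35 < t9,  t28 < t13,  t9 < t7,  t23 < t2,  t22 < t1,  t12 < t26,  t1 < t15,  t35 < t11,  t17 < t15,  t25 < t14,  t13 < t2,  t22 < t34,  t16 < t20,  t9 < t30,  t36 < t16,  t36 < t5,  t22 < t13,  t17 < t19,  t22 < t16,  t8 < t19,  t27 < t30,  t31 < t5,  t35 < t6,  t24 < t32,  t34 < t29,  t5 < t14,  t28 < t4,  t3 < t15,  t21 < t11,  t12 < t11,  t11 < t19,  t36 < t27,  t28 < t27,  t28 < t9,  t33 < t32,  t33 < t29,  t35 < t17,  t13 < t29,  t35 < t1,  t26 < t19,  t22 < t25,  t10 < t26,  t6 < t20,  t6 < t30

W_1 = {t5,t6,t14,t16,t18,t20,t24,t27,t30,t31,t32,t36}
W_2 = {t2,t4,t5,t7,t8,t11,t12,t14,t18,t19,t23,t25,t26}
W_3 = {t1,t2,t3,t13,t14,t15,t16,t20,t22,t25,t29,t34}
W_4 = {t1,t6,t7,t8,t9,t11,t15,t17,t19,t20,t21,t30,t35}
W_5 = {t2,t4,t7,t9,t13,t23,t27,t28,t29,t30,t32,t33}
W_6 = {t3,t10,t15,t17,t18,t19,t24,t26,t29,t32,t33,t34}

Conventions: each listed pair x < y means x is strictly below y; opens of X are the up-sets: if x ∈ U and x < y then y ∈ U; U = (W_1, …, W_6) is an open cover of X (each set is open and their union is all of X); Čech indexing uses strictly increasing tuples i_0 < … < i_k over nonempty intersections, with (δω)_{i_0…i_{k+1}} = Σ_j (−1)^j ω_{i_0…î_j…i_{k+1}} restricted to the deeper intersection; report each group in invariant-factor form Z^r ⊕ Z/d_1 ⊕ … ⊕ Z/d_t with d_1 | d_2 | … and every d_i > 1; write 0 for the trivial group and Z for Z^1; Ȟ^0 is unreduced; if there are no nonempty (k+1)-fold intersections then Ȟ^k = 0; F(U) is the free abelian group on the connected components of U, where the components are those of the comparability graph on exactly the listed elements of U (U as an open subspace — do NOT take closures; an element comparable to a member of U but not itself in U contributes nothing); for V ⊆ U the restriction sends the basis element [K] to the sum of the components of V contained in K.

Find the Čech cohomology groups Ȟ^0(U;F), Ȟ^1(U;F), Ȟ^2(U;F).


cover nerve:
  W12={t5,t14,t18} W13={t14,t16,t20} W14={t6,t20,t30} W15={t27,t30,t32} W16={t18,t24,t32} W23={t2,t14,t25} W24={t7,t8,t11,t19} W25={t2,t4,t7,t23} W26={t18,t19,t26} W34={t1,t15,t20} W35={t2,t13,t29} W36={t3,t15,t29,t34} W45={t7,t9,t30} W46={t15,t17,t19} W56={t29,t32,t33}
  W123={t14} W126={t18} W134={t20} W145={t30} W156={t32} W235={t2} W245={t7} W246={t19} W346={t15} W356={t29}
components per intersection:
  W1: {t5,t6,t14,t16,t18,t20,t24,t27,t30,t31,t32,t36}
  W2: {t2,t4,t5,t7,t8,t11,t12,t14,t18,t19,t23,t25,t26}
  W3: {t1,t2,t3,t13,t14,t15,t16,t20,t22,t25,t29,t34}
  W4: {t1,t6,t7,t8,t9,t11,t15,t17,t19,t20,t21,t30,t35}
  W5: {t2,t4,t7,t9,t13,t23,t27,t28,t29,t30,t32,t33}
  W6: {t3,t10,t15,t17,t18,t19,t24,t26,t29,t32,t33,t34}
  W12: {t5,t14,t18}
  W13: {t14,t16,t20}
  W14: {t6,t20,t30}
  W15: {t27,t30,t32}
  W16: {t18,t24,t32}
  W23: {t2,t14,t25}
  W24: {t7,t8,t11,t19}
  W25: {t2,t4,t7,t23}
  W26: {t18,t19,t26}
  W34: {t1,t15,t20}
  W35: {t2,t13,t29}
  W36: {t3,t15,t29,t34}
  W45: {t7,t9,t30}
  W46: {t15,t17,t19}
  W56: {t29,t32,t33}
  W123: {t14}
  W126: {t18}
  W134: {t20}
  W145: {t30}
  W156: {t32}
  W235: {t2}
  W245: {t7}
  W246: {t19}
  W346: {t15}
  W356: {t29}
C dims 6,15,10; δ0: rk 5, SNF 1^5; δ1: rk 10, SNF 1^9·2
Ȟ^0: (6−5)−0=1 ⇒ Z
Ȟ^1: (15−10)−5=0 ⇒ 0
Ȟ^2: (10−0)−10=0 plus torsion [2] ⇒ Z/2

Ȟ^0 ≅ Z, Ȟ^1 ≅ 0, Ȟ^2 ≅ Z/2


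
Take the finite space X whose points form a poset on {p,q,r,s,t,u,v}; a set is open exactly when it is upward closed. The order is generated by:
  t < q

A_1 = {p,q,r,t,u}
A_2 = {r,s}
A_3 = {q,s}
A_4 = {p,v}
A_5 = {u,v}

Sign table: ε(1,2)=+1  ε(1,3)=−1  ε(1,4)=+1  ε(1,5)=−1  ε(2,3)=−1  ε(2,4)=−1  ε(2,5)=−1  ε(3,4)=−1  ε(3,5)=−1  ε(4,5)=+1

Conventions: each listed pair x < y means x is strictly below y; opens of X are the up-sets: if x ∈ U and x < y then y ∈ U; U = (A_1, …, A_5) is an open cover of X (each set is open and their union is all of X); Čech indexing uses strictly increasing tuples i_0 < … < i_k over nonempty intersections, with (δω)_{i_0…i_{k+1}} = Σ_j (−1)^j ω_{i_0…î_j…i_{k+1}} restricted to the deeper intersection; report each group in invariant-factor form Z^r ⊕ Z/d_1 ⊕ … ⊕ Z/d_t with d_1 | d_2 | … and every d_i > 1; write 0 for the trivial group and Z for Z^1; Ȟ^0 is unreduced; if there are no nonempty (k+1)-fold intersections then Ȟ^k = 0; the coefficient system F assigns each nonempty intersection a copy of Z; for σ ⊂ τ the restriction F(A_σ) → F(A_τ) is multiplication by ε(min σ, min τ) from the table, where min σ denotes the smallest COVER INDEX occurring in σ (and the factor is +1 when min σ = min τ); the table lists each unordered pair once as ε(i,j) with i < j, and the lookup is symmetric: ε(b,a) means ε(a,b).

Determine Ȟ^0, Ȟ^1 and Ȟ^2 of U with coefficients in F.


Ȟ^0 ≅ 0, Ȟ^1 ≅ Z ⊕ Z/2, Ȟ^2 ≅ 0

nonempty intersections:
  A12={r} A13={q} A14={p} A15={u} A23={s} A45={v}
C dims 5,6; δ0: rk 5, SNF 1^4·2
Ȟ^0: (5−5)−0=0 ⇒ 0
Ȟ^1: (6−0)−5=1 plus torsion [2] ⇒ Z ⊕ Z/2
Ȟ^2: (0−0)−0=0 ⇒ 0


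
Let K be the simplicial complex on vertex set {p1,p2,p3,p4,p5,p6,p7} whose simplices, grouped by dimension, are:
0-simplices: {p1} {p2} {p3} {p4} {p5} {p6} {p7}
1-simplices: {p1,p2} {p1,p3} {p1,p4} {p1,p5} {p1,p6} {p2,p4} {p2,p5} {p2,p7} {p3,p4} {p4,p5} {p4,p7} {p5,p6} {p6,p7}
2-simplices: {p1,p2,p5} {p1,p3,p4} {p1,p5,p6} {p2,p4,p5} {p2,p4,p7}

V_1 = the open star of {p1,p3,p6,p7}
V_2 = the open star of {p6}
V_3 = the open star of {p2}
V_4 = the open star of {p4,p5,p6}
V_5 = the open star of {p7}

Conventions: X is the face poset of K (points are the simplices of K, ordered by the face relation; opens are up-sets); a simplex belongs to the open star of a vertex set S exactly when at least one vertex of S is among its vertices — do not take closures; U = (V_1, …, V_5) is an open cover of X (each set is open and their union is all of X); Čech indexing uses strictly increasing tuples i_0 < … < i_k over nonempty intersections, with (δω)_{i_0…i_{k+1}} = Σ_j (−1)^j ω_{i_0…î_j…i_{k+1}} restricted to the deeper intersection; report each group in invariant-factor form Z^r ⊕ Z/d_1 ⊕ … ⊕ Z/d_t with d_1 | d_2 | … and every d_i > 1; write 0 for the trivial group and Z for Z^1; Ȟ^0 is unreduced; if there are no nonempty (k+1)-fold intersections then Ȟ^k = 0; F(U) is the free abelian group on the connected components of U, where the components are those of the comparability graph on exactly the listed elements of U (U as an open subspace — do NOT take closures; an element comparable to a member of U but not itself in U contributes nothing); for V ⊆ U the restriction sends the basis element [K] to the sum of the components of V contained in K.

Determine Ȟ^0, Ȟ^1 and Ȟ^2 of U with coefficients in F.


Ȟ^0 = Z, Ȟ^1 = Z^2 and Ȟ^2 = 0

intersection data:
  V1={{p1},{p3},{p6},{p7},{p1,p2},{p1,p3},{p1,p4},{p1,p5},{p1,p6},{p2,p7},{p3,p4},{p4,p7},{p5,p6},{p6,p7},{p1,p2,p5},{p1,p3,p4},{p1,p5,p6},{p2,p4,p7}} V2={{p6},{p1,p6},{p5,p6},{p6,p7},{p1,p5,p6}} V3={{p2},{p1,p2},{p2,p4},{p2,p5},{p2,p7},{p1,p2,p5},{p2,p4,p5},{p2,p4,p7}} V4={{p4},{p5},{p6},{p1,p4},{p1,p5},{p1,p6},{p2,p4},{p2,p5},{p3,p4},{p4,p5},{p4,p7},{p5,p6},{p6,p7},{p1,p2,p5},{p1,p3,p4},{p1,p5,p6},{p2,p4,p5},{p2,p4,p7}} V5={{p7},{p2,p7},{p4,p7},{p6,p7},{p2,p4,p7}}
  V12={{p6},{p1,p6},{p5,p6},{p6,p7},{p1,p5,p6}} V13={{p1,p2},{p2,p7},{p1,p2,p5},{p2,p4,p7}} V14={{p6},{p1,p4},{p1,p5},{p1,p6},{p3,p4},{p4,p7},{p5,p6},{p6,p7},{p1,p2,p5},{p1,p3,p4},{p1,p5,p6},{p2,p4,p7}} V15={{p7},{p2,p7},{p4,p7},{p6,p7},{p2,p4,p7}} V24={{p6},{p1,p6},{p5,p6},{p6,p7},{p1,p5,p6}} V25={{p6,p7}} V34={{p2,p4},{p2,p5},{p1,p2,p5},{p2,p4,p5},{p2,p4,p7}} V35={{p2,p7},{p2,p4,p7}} V45={{p4,p7},{p6,p7},{p2,p4,p7}}
  V124={{p6},{p1,p6},{p5,p6},{p6,p7},{p1,p5,p6}} V125={{p6,p7}} V134={{p1,p2,p5},{p2,p4,p7}} V135={{p2,p7},{p2,p4,p7}} V145={{p4,p7},{p6,p7},{p2,p4,p7}} V245={{p6,p7}} V345={{p2,p4,p7}}
  V1245={{p6,p7}} V1345={{p2,p4,p7}}
components per intersection:
  V1: {{p1},{p3},{p6},{p7},{p1,p2},{p1,p3},{p1,p4},{p1,p5},{p1,p6},{p2,p7},{p3,p4},{p4,p7},{p5,p6},{p6,p7},{p1,p2,p5},{p1,p3,p4},{p1,p5,p6},{p2,p4,p7}}
  V2: {{p6},{p1,p6},{p5,p6},{p6,p7},{p1,p5,p6}}
  V3: {{p2},{p1,p2},{p2,p4},{p2,p5},{p2,p7},{p1,p2,p5},{p2,p4,p5},{p2,p4,p7}}
  V4: {{p4},{p5},{p6},{p1,p4},{p1,p5},{p1,p6},{p2,p4},{p2,p5},{p3,p4},{p4,p5},{p4,p7},{p5,p6},{p6,p7},{p1,p2,p5},{p1,p3,p4},{p1,p5,p6},{p2,p4,p5},{p2,p4,p7}}
  V5: {{p7},{p2,p7},{p4,p7},{p6,p7},{p2,p4,p7}}
  V12: {{p6},{p1,p6},{p5,p6},{p6,p7},{p1,p5,p6}}
  V13: {{p1,p2},{p1,p2,p5}} {{p2,p7},{p2,p4,p7}}
  V14: {{p6},{p1,p5},{p1,p6},{p5,p6},{p6,p7},{p1,p2,p5},{p1,p5,p6}} {{p1,p4},{p3,p4},{p1,p3,p4}} {{p4,p7},{p2,p4,p7}}
  V15: {{p7},{p2,p7},{p4,p7},{p6,p7},{p2,p4,p7}}
  V24: {{p6},{p1,p6},{p5,p6},{p6,p7},{p1,p5,p6}}
  V25: {{p6,p7}}
  V34: {{p2,p4},{p2,p5},{p1,p2,p5},{p2,p4,p5},{p2,p4,p7}}
  V35: {{p2,p7},{p2,p4,p7}}
  V45: {{p4,p7},{p2,p4,p7}} {{p6,p7}}
  V124: {{p6},{p1,p6},{p5,p6},{p6,p7},{p1,p5,p6}}
  V125: {{p6,p7}}
  V134: {{p1,p2,p5}} {{p2,p4,p7}}
  V135: {{p2,p7},{p2,p4,p7}}
  V145: {{p4,p7},{p2,p4,p7}} {{p6,p7}}
  V245: {{p6,p7}}
  V345: {{p2,p4,p7}}
  V1245: {{p6,p7}}
  V1345: {{p2,p4,p7}}
C dims 5,13,9,2; δ0: rk 4, SNF 1^4; δ1: rk 7, SNF 1^7; δ2: rk 2, SNF 1^2
Ȟ^0 = (5 − 4) − 0 = 1, so Ȟ^0 ≅ Z
Ȟ^1 = (13 − 7) − 4 = 2, so Ȟ^1 ≅ Z^2
Ȟ^2 = (9 − 2) − 7 = 0, so Ȟ^2 ≅ 0
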